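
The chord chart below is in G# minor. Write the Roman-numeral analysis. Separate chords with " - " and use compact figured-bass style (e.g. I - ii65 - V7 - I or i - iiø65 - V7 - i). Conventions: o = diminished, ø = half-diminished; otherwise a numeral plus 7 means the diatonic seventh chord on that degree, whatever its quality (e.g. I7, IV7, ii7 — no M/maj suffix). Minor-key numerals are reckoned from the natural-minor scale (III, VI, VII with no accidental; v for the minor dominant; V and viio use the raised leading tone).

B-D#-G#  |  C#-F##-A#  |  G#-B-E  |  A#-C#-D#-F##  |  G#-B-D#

i6 - viio64 - VI6 - V43 - i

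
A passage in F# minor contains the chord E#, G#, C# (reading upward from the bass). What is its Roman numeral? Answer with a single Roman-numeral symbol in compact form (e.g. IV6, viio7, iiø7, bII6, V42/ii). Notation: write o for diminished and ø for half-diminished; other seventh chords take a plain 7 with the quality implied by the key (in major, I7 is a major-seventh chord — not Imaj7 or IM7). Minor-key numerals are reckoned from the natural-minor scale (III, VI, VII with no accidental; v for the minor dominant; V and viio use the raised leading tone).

V6

Stacked in thirds the chord is C#-E#-G#: a major triad on C#.
C# is scale degree 5 in F# minor, and a major triad on that degree is written V.
With E# in the bass the chord is in first inversion, so the figured bass is 6.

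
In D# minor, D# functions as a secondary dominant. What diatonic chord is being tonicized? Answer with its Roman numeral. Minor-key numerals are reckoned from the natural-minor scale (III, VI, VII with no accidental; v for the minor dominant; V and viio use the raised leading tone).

iv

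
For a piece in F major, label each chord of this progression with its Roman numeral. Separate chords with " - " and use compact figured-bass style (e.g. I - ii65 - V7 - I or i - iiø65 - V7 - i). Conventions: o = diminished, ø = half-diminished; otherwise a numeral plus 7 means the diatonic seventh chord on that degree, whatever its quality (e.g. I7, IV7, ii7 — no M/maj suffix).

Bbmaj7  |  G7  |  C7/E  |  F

Bbmaj7 has root Bb, degree 4 in F major, so IV7.
G7: a dominant seventh chord on G, the applied dominant of V → V7/V.
C7/E: root C is the dominant; dominant seventh chord there is V65.
F: major triad on F = scale degree 1 → I.

IV7 - V7/V - V65 - I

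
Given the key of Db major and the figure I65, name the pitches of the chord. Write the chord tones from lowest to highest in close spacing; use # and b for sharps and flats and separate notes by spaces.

F Ab C Db

In Db major, the tonic is Db, and the diatonic chord built there is a major seventh chord.
That chord is spelled Db-F-Ab-C.
The figured bass 65 indicates first inversion, placing the third (F) in the bass: F-Ab-C-Db.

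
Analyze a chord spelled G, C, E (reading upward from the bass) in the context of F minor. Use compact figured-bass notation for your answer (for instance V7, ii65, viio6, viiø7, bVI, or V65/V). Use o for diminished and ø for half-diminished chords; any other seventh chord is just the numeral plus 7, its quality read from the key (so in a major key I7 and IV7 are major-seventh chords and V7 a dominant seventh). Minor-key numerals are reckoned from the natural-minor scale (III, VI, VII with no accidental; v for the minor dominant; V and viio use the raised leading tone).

V64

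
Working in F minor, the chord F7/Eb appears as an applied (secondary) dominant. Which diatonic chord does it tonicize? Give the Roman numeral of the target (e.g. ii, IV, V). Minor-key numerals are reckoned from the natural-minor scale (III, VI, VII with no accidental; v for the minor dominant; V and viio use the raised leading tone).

iv

The chord is a dominant seventh chord on F.
A dominant resolves down a perfect fifth: F → Bb. In F minor, Bb is scale degree 4, i.e. iv.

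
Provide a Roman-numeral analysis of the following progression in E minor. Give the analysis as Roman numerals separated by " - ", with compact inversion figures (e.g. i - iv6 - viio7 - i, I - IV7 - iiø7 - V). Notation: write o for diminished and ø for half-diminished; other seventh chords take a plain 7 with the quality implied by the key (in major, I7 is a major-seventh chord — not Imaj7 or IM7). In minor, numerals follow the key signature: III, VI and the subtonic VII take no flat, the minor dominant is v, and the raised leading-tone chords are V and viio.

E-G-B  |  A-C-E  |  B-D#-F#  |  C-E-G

E-G-B: root E is the tonic; minor triad there is i.
A-C-E: root A is the subdominant; minor triad there is iv.
B-D#-F# has root B, degree 5 in E minor, so V.
C-E-G has root C, degree 6 in E minor, so VI.

i - iv - V - VI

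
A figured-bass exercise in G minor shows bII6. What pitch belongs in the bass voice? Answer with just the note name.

C

bII in G minor has root Ab; the chord is Ab-C-Eb.
The figure 6 means first inversion — the third is in the bass.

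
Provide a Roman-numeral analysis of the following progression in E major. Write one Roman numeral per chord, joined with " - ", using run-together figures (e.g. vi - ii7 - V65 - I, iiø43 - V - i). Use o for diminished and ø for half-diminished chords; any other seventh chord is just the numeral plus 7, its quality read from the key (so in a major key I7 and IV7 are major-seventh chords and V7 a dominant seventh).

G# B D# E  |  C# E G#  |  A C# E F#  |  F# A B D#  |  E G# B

I65 - vi - ii65 - V43 - I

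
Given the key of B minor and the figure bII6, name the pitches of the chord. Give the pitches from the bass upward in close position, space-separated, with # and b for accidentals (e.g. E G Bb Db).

E G C

bII6 is the Neapolitan sixth — a major triad on the lowered second degree, here in its customary first inversion. In B minor that root is C.
So the chord is C-E-G, a major triad.
With the 6 figure the chord is in first inversion; from the bass E upward in close position it reads E-G-C.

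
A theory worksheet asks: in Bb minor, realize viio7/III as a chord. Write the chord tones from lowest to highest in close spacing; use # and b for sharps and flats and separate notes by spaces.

viio7/III is a secondary leading-tone chord. The target III is Db in Bb minor; the applied chord is rooted a semitone below, on C.
Building a fully diminished seventh chord on C gives C-Eb-Gb-Bbb.

C Eb Gb Bbb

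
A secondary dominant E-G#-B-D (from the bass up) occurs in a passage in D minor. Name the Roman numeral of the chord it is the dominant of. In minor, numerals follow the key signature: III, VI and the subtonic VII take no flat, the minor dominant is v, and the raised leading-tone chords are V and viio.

V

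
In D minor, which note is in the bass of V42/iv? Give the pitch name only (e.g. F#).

The applied chord V42/iv is rooted on D: D-F#-A-C.
The figure 42 means third inversion — the seventh is in the bass.

C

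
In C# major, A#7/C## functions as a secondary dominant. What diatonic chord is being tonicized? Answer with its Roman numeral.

ii

The chord is a dominant seventh chord on A#.
A dominant resolves down a perfect fifth: A# → D#. In C# major, D# is scale degree 2, i.e. ii.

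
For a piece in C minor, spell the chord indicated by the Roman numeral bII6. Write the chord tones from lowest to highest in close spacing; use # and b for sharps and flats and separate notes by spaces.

bII6 is the Neapolitan sixth — a major triad on the lowered second degree, here in its customary first inversion. In C minor that root is Db.
So the chord is Db-F-Ab, a major triad.
With the 6 figure the chord is in first inversion; from the bass F upward in close position it reads F-Ab-Db.

F Ab Db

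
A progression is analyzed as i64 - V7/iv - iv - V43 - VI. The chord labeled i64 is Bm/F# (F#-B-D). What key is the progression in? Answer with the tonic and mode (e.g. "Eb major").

The chord Bm/F# is a minor triad rooted on B; its label is i64.
If B is scale degree 1 and the mode makes that degree carry a minor triad, the tonic is B and the mode is minor.

B minor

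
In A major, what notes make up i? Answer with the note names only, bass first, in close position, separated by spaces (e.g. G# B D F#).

A C E

i is the minor tonic, borrowed from the parallel minor. In A major that root is A.
So the chord is A-C-E, a minor triad.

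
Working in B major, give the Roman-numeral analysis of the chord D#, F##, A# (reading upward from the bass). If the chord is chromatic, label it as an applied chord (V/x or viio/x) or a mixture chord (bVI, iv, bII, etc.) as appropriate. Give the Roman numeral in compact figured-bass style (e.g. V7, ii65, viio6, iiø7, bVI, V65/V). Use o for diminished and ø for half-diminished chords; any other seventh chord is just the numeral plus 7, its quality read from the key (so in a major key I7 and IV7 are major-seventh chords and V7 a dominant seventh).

Stacked in thirds the chord is D#-F##-A#: a major triad on D#.
D# is not a diatonic chord root with this quality in B major, but it lies a perfect fifth above G# (vi), so the chord functions as an applied dominant of vi.

V/vi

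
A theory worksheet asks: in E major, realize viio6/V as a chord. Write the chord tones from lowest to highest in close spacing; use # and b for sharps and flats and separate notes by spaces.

C# E A#

viio6/V is a secondary leading-tone chord. The target V is B in E major; the applied chord is rooted a semitone below, on A#.
Building a diminished triad on A# gives A#-C#-E.
With the 6 figure the chord is in first inversion; from the bass C# upward in close position it reads C#-E-A#.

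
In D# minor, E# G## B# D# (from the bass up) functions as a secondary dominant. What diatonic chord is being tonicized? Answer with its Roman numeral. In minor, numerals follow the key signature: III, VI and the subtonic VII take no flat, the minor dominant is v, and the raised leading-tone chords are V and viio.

The chord is a dominant seventh chord on E#.
A dominant resolves down a perfect fifth: E# → A#. In D# minor, A# is scale degree 5, i.e. V.

V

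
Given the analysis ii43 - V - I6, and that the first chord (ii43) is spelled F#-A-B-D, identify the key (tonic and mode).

A major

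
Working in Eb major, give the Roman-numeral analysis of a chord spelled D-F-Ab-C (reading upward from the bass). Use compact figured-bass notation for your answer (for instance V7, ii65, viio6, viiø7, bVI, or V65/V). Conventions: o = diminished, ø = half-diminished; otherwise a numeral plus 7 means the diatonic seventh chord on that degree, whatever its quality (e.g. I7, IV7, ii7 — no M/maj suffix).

viiø7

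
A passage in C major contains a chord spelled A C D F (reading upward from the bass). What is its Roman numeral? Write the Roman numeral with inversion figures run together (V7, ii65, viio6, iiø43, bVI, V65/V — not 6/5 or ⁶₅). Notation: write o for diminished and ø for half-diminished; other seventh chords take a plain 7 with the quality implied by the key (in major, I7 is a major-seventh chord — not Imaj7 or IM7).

ii43

The pitches D-F-A-C form a minor seventh chord rooted on D.
D is scale degree 2 in C major, and a minor seventh chord on that degree is written ii7.
With A in the bass the chord is in second inversion, so the figured bass is 43.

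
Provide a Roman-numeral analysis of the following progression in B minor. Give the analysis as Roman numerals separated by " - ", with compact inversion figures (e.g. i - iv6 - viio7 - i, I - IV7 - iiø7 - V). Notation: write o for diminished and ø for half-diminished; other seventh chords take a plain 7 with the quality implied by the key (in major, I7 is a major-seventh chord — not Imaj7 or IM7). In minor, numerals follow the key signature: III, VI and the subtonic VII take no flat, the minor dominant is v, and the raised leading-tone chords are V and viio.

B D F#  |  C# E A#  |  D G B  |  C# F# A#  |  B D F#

i - viio6 - VI64 - V64 - i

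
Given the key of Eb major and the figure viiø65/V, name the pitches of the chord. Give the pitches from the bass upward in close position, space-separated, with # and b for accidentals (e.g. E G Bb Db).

viiø65/V is a secondary leading-tone chord. The target V is Bb in Eb major; the applied chord is rooted a semitone below, on A.
Building a half-diminished seventh chord on A gives A-C-Eb-G.
The figured bass 65 indicates first inversion, placing the third (C) in the bass: C-Eb-G-A.

C Eb G A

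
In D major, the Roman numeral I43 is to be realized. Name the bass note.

I in D major has root D; the chord is D-F#-A-C#.
The figure 43 means second inversion — the fifth is in the bass.

A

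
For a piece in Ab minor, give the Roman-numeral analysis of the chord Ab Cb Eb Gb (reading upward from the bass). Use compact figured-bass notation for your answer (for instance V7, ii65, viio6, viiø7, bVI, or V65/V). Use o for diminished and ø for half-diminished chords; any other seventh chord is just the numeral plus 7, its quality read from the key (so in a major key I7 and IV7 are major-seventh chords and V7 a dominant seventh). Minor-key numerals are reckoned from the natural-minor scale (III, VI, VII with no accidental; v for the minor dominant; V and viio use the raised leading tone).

i7

Stacked in thirds the chord is Ab-Cb-Eb-Gb: a minor seventh chord on Ab.
Ab is scale degree 1 in Ab minor, and a minor seventh chord on that degree is written i7.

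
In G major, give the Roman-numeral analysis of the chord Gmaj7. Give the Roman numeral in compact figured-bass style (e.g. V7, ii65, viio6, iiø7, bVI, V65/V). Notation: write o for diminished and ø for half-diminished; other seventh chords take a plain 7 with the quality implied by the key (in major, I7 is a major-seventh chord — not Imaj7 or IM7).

I7

Stacked in thirds the chord is G-B-D-F#: a major seventh chord on G.
G is scale degree 1 in G major, and a major seventh chord on that degree is written I7.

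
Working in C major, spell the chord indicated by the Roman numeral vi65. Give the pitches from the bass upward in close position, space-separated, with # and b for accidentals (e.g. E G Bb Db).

C E G A

In C major, scale degree 6 is A, and the diatonic chord built there is a minor seventh chord.
That chord is spelled A-C-E-G.
The figured bass 65 indicates first inversion, placing the third (C) in the bass: C-E-G-A.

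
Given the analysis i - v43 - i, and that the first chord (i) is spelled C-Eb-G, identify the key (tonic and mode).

C minor

i is given as C-Eb-G — a minor triad with root C.
If C is scale degree 1 and the mode makes that degree carry a minor triad, the tonic is C and the mode is minor.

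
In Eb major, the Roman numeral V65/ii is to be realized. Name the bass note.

The applied chord V65/ii is rooted on C: C-E-G-Bb.
The figure 65 means first inversion — the third is in the bass.

E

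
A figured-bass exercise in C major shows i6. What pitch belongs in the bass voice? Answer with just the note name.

i in C major has root C; the chord is C-Eb-G.
The figure 6 means first inversion — the third is in the bass.

Eb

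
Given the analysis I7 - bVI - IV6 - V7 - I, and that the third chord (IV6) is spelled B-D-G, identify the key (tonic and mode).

D major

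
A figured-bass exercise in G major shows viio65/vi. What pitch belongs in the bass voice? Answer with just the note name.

F#

The applied chord viio65/vi is rooted on D#: D#-F#-A-C.
The figure 65 means first inversion — the third is in the bass.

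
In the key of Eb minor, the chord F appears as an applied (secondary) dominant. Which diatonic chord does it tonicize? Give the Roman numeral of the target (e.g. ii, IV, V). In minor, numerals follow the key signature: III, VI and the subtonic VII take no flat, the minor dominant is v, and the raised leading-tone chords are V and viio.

The chord is a major triad on F.
A dominant resolves down a perfect fifth: F → Bb. In Eb minor, Bb is scale degree 5, i.e. V.

V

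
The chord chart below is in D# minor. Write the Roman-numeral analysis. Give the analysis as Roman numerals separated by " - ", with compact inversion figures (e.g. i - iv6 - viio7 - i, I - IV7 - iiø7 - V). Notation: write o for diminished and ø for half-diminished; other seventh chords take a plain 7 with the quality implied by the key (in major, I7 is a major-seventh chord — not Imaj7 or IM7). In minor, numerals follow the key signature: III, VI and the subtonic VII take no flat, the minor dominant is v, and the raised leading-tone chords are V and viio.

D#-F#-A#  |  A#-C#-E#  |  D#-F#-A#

D#-F#-A#: minor triad on D# = scale degree 1 → i.
A#-C#-E#: minor triad on A# = scale degree 5 → v.
D#-F#-A#: minor triad on D# = scale degree 1 → i.

i - v - i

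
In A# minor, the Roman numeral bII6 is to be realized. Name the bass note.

D#

bII in A# minor has root B; the chord is B-D#-F#.
The figure 6 means first inversion — the third is in the bass.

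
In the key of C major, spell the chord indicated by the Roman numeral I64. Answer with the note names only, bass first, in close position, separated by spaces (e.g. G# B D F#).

G C E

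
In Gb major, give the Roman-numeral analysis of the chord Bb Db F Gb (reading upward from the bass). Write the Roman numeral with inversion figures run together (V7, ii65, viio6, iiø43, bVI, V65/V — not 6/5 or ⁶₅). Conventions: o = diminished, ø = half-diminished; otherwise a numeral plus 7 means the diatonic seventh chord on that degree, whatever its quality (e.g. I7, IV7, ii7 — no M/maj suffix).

I65

The pitches Gb-Bb-Db-F form a major seventh chord rooted on Gb.
In Gb major, Gb is the tonic; the diatonic major seventh chord there is I7.
With Bb in the bass the chord is in first inversion, so the figured bass is 65.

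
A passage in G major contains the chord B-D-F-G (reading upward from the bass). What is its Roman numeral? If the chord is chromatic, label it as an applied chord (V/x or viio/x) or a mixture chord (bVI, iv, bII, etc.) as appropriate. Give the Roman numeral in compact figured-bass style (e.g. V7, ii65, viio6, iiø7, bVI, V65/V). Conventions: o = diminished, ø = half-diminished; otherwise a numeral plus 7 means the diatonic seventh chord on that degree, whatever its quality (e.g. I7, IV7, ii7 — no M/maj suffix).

Stacked in thirds the chord is G-B-D-F: a dominant seventh chord on G.
G is not a diatonic chord root with this quality in G major, but it lies a perfect fifth above C (IV), so the chord functions as an applied dominant of IV.
With B in the bass the chord is in first inversion, so the figured bass is 65.

V65/IV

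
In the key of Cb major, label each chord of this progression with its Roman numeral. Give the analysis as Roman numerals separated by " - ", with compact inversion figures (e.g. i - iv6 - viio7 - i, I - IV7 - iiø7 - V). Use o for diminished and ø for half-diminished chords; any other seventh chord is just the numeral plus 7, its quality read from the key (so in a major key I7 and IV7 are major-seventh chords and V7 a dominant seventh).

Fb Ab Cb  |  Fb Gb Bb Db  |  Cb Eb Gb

Fb-Ab-Cb: root Fb is the subdominant; major triad there is IV.
Fb-Gb-Bb-Db: dominant seventh chord on Gb = scale degree 5 → V42.
Cb-Eb-Gb: root Cb is the tonic; major triad there is I.

IV - V42 - I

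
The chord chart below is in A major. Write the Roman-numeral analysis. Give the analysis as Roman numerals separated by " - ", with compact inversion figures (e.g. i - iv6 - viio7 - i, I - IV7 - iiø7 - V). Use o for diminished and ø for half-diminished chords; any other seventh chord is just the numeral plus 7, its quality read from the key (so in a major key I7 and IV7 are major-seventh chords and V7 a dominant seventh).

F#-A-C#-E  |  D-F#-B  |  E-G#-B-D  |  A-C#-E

vi7 - ii6 - V7 - I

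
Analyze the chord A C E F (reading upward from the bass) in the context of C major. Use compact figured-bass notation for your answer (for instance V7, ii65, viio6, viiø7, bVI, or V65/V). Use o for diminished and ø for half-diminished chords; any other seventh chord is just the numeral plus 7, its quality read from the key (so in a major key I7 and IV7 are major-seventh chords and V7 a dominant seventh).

IV65

Stacked in thirds the chord is F-A-C-E: a major seventh chord on F.
In C major, F is the subdominant; the diatonic major seventh chord there is IV7.
With A in the bass the chord is in first inversion, so the figured bass is 65.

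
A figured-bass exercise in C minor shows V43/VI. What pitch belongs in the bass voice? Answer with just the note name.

Bb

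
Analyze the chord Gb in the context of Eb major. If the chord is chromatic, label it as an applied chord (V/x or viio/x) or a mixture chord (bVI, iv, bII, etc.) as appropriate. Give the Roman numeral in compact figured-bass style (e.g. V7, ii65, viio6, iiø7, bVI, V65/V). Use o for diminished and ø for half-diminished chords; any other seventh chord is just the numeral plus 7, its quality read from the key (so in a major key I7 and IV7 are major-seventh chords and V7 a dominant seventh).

bIII

The pitches Gb-Bb-Db form a major triad rooted on Gb.
Gb is the lowered third degree of Eb major (diatonic 3 would be G). This is a major triad on the lowered third degree, borrowed from the parallel minor.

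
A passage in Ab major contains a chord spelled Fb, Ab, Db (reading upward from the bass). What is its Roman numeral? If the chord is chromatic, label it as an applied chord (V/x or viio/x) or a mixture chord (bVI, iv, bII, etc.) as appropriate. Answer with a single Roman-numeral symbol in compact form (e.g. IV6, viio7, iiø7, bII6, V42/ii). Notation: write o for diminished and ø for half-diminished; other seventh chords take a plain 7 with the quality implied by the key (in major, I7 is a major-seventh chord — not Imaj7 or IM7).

The pitches Db-Fb-Ab form a minor triad rooted on Db.
Db is the fourth degree of Ab major. This is the minor subdominant, borrowed from the parallel minor.
With Fb in the bass the chord is in first inversion, so the figured bass is 6.

iv6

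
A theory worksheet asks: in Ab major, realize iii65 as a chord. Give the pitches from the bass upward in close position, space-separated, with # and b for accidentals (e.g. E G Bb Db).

Eb G Bb C

The numeral's case and figure indicate a minor seventh chord. In Ab major its root, scale degree 3, is C.
That chord is spelled C-Eb-G-Bb.
The figured bass 65 indicates first inversion, placing the third (Eb) in the bass: Eb-G-Bb-C.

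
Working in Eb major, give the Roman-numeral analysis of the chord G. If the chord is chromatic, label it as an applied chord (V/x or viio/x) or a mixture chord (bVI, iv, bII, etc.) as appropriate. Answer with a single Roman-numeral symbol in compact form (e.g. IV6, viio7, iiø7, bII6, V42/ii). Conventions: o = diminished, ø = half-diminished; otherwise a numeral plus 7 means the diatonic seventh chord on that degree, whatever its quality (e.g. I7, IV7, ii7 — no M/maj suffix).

V/vi

Stacked in thirds the chord is G-B-D: a major triad on G.
G is not a diatonic chord root with this quality in Eb major, but it lies a perfect fifth above C (vi), so the chord functions as an applied dominant of vi.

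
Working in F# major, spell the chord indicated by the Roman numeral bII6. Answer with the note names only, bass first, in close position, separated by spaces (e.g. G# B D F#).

B D G

Scale degree 2 in F# major is G#; lowering it a half step gives G. bII6 is the Neapolitan sixth — a major triad on the lowered second degree, here in its customary first inversion.
So the chord is G-B-D.
The figured bass 6 indicates first inversion, placing the third (B) in the bass: B-D-G.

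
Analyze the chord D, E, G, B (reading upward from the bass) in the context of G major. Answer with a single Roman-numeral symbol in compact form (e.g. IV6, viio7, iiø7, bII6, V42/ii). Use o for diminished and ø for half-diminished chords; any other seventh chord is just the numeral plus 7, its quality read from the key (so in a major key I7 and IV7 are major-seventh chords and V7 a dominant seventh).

vi42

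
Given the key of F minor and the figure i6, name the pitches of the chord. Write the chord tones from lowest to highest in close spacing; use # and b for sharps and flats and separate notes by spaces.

Ab C F

In F minor, the first degree is F, and the diatonic chord built there is a minor triad.
That chord is spelled F-Ab-C.
The figured bass 6 indicates first inversion, placing the third (Ab) in the bass: Ab-C-F.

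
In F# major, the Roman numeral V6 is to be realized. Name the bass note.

V in F# major has root C#; the chord is C#-E#-G#.
The figure 6 means first inversion — the third is in the bass.

E#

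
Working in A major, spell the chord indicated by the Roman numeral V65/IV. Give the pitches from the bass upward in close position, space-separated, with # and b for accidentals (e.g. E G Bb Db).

C# E G A

The slash means an applied dominant: we want the dominant of IV. In A major, IV is D major, and its dominant is built on A.
Building a dominant seventh chord on A gives A-C#-E-G.
The figured bass 65 indicates first inversion, placing the third (C#) in the bass: C#-E-G-A.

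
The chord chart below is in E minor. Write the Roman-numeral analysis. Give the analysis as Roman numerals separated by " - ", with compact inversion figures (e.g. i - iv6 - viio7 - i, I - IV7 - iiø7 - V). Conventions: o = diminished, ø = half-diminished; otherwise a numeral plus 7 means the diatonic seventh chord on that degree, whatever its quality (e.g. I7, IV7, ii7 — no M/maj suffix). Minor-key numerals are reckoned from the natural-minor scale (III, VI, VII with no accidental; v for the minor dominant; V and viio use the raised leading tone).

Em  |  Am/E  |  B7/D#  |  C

i - iv64 - V65 - VI

Em: minor triad on E = scale degree 1 → i.
Am/E: root A is the subdominant; minor triad there is iv64.
B7/D#: root B is the dominant; dominant seventh chord there is V65.
C has root C, degree 6 in E minor, so VI.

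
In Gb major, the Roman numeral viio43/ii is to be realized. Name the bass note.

The applied chord viio43/ii is rooted on G: G-Bb-Db-Fb.
The figure 43 means second inversion — the fifth is in the bass.

Db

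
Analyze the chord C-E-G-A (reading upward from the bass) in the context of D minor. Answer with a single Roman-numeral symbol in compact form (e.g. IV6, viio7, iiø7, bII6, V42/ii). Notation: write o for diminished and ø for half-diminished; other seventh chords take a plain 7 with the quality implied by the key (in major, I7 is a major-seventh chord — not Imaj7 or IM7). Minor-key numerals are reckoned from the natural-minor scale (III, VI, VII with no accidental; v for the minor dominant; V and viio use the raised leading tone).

Stacked in thirds the chord is A-C-E-G: a minor seventh chord on A.
In D minor, A is the dominant; the diatonic minor seventh chord there is v7.
With C in the bass the chord is in first inversion, so the figured bass is 65.

v65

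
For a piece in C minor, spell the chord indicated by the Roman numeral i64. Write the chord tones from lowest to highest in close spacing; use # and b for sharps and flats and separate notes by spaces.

G C Eb

In C minor, the tonic is C, and the diatonic chord built there is a minor triad.
That chord is spelled C-Eb-G.
With the 64 figure the chord is in second inversion; from the bass G upward in close position it reads G-C-Eb.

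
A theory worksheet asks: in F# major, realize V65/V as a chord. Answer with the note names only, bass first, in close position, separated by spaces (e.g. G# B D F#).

V65/V is a secondary dominant — the dominant seventh of V. V in F# major is C#, so the applied chord's root is G#, a perfect fifth above.
Building a dominant seventh chord on G# gives G#-B#-D#-F#.
With the 65 figure the chord is in first inversion; from the bass B# upward in close position it reads B#-D#-F#-G#.

B# D# F# G#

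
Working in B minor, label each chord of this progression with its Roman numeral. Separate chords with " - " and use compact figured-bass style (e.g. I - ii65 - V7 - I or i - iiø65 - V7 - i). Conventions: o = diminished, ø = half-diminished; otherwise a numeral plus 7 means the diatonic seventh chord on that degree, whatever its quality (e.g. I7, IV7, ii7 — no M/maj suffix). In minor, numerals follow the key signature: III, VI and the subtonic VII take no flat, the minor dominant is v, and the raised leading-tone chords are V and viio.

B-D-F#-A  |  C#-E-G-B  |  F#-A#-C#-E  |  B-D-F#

i7 - iiø7 - V7 - i

B-D-F#-A has root B, degree 1 in B minor, so i7.
C#-E-G-B has root C#, degree 2 in B minor, so iiø7.
F#-A#-C#-E: root F# is the dominant; dominant seventh chord there is V7.
B-D-F#: root B is the tonic; minor triad there is i.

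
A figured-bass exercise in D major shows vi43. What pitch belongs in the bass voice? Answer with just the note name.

F#

vi in D major has root B; the chord is B-D-F#-A.
The figure 43 means second inversion — the fifth is in the bass.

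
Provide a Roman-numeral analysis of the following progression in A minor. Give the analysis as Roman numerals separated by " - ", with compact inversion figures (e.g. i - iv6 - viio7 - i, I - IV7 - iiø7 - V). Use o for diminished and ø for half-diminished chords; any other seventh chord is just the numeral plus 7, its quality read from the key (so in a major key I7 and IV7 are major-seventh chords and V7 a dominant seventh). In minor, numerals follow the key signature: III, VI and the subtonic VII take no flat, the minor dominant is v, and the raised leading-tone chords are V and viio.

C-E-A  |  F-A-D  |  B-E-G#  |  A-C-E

i6 - iv6 - V64 - i

C-E-A: root A is the tonic; minor triad there is i6.
F-A-D: root D is the subdominant; minor triad there is iv6.
B-E-G#: major triad on E = scale degree 5 → V64.
A-C-E: minor triad on A = scale degree 1 → i.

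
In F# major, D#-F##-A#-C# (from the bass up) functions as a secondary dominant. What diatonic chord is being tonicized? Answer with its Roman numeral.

ii

The chord is a dominant seventh chord on D#.
A dominant resolves down a perfect fifth: D# → G#. In F# major, G# is scale degree 2, i.e. ii.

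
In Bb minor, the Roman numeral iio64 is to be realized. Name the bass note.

iio in Bb minor has root C; the chord is C-Eb-Gb.
The figure 64 means second inversion — the fifth is in the bass.

Gb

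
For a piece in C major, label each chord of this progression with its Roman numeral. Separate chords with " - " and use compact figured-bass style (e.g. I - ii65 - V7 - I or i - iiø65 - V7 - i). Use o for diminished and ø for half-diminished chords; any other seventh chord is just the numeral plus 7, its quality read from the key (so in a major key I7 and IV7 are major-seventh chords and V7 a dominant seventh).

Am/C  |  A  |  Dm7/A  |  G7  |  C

vi6 - V/ii - ii43 - V7 - I

Am/C has root A, degree 6 in C major, so vi6.
A is the secondary dominant of ii (major triad on A): V/ii.
Dm7/A: root D is the supertonic; minor seventh chord there is ii43.
G7: root G is the dominant; dominant seventh chord there is V7.
C has root C, degree 1 in C major, so I.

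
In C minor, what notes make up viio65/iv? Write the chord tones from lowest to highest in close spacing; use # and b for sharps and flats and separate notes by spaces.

G Bb Db E

viio65/iv is a secondary leading-tone chord. The target iv is F in C minor; the applied chord is rooted a semitone below, on E.
Building a fully diminished seventh chord on E gives E-G-Bb-Db.
With the 65 figure the chord is in first inversion; from the bass G upward in close position it reads G-Bb-Db-E.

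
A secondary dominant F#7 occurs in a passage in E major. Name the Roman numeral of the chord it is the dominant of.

The chord is a dominant seventh chord on F#.
A dominant resolves down a perfect fifth: F# → B. In E major, B is scale degree 5, i.e. V.

V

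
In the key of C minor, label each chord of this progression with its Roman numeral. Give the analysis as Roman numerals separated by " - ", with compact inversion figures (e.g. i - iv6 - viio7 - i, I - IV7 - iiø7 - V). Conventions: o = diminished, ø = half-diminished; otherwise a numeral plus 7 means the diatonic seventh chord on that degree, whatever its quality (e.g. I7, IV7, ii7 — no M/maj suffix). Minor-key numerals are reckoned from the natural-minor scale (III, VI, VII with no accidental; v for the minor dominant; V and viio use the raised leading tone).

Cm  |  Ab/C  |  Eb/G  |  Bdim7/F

i - VI6 - III6 - viio43

Cm has root C, degree 1 in C minor, so i.
Ab/C has root Ab, degree 6 in C minor, so VI6.
Eb/G has root Eb, degree 3 in C minor, so III6.
Bdim7/F: root B is the leading tone; fully diminished seventh chord there is viio43.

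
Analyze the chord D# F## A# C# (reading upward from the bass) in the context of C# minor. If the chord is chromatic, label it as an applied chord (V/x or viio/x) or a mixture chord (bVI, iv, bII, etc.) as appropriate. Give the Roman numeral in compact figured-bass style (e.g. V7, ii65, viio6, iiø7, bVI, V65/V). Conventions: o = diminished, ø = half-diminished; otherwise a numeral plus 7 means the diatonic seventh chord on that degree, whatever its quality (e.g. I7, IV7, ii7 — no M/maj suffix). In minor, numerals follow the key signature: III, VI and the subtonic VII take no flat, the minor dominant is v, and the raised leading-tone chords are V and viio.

V7/V

Stacked in thirds the chord is D#-F##-A#-C#: a dominant seventh chord on D#.
D# is not a diatonic chord root with this quality in C# minor, but it lies a perfect fifth above G# (V), so the chord functions as an applied dominant of V.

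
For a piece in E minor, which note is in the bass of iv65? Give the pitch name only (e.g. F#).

C

iv in E minor has root A; the chord is A-C-E-G.
The figure 65 means first inversion — the third is in the bass.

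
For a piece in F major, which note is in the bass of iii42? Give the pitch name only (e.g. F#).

G

iii in F major has root A; the chord is A-C-E-G.
The figure 42 means third inversion — the seventh is in the bass.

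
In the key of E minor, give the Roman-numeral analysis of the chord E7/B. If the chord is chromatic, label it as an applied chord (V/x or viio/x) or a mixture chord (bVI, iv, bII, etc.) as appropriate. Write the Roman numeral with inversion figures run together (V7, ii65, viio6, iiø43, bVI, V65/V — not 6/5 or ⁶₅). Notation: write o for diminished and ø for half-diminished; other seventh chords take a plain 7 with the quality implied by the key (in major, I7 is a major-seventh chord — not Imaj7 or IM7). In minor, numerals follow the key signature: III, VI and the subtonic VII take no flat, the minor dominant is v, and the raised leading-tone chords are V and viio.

Stacked in thirds the chord is E-G#-B-D: a dominant seventh chord on E.
E is not a diatonic chord root with this quality in E minor, but it lies a perfect fifth above A (iv), so the chord functions as an applied dominant of iv.
With B in the bass the chord is in second inversion, so the figured bass is 43.

V43/iv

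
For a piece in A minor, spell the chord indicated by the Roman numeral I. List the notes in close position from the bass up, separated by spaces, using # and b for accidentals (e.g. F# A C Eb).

I is the major tonic (Picardy third), borrowed from the parallel major. In A minor that root is A.
So the chord is A-C#-E.

A C# E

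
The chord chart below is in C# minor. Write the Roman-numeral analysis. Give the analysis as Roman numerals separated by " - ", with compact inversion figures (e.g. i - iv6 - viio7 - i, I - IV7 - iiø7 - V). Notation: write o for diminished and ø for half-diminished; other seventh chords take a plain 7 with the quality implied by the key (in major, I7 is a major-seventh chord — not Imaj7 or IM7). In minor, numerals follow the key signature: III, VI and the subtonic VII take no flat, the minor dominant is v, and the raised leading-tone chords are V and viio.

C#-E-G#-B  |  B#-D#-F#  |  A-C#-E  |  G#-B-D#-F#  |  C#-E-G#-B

C#-E-G#-B has root C#, degree 1 in C# minor, so i7.
B#-D#-F#: root B# is the leading tone; diminished triad there is viio.
A-C#-E: major triad on A = scale degree 6 → VI.
G#-B-D#-F# has root G#, degree 5 in C# minor, so v7.
C#-E-G#-B: minor seventh chord on C# = scale degree 1 → i7.

i7 - viio - VI - v7 - i7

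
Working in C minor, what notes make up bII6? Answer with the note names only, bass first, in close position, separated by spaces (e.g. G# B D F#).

bII6 is the Neapolitan sixth — a major triad on the lowered second degree, here in its customary first inversion. In C minor that root is Db.
So the chord is Db-F-Ab, a major triad.
With the 6 figure the chord is in first inversion; from the bass F upward in close position it reads F-Ab-Db.

F Ab Db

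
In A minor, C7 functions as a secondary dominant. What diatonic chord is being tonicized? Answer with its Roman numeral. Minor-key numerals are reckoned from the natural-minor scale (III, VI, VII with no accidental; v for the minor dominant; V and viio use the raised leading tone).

VI

The chord is a dominant seventh chord on C.
A dominant resolves down a perfect fifth: C → F. In A minor, F is scale degree 6, i.e. VI.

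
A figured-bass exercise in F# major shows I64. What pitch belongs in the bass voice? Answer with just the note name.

C#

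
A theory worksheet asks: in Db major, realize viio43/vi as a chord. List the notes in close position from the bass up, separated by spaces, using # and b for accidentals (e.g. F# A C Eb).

viio43/vi is a secondary leading-tone chord. The target vi is Bb in Db major; the applied chord is rooted a semitone below, on A.
Building a fully diminished seventh chord on A gives A-C-Eb-Gb.
The figured bass 43 indicates second inversion, placing the fifth (Eb) in the bass: Eb-Gb-A-C.

Eb Gb A C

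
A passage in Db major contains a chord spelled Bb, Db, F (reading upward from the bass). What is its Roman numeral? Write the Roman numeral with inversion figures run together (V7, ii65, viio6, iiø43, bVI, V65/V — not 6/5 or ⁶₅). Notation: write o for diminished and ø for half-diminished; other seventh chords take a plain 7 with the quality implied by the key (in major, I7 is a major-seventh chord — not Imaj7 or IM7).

vi

Stacked in thirds the chord is Bb-Db-F: a minor triad on Bb.
In Db major, Bb is the submediant; the diatonic minor triad there is vi.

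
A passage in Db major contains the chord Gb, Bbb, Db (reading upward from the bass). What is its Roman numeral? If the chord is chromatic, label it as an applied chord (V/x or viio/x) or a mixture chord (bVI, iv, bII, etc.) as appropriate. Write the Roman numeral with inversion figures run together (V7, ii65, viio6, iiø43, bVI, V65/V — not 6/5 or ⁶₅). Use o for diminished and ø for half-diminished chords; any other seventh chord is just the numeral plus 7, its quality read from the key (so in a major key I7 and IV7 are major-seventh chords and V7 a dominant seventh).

Stacked in thirds the chord is Gb-Bbb-Db: a minor triad on Gb.
Gb is the fourth degree of Db major. This is the minor subdominant, borrowed from the parallel minor.

iv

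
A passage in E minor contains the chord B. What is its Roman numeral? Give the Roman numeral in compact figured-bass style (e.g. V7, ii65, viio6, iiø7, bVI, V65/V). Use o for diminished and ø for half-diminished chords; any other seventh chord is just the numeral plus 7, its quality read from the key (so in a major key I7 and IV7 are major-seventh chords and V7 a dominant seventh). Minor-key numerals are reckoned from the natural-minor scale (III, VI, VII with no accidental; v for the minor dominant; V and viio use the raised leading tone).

Stacked in thirds the chord is B-D#-F#: a major triad on B.
In E minor, B is the dominant; the diatonic major triad there is V.

V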